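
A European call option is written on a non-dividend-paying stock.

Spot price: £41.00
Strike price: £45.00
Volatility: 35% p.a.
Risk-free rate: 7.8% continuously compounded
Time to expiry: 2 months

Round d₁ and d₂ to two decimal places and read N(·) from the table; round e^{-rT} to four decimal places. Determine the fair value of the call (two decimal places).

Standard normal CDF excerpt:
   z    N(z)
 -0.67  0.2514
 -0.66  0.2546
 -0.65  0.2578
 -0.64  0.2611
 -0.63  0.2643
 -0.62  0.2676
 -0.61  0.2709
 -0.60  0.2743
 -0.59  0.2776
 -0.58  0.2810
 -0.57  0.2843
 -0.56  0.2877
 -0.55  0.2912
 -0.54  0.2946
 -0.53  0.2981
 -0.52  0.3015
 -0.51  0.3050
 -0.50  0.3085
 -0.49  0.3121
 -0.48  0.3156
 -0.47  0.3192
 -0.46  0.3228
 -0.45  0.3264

σ√T = 0.35·√0.1667 = 0.1429
ln(S/K) + (r + σ²/2)T = ln(41/45) + (0.078 + 0.35²/2)·0.1667 = -0.0931 + 0.0232 = -0.0699
d₁ = -0.0699 / 0.1429 = -0.4891 → -0.49
d₂ = d₁ − σ√T = -0.4891 − 0.1429 = -0.6320 → -0.63
exp(−rT) = exp(−0.078·0.1667) = 0.9871
N(d₁) = N(-0.49) = 0.3121;  N(d₂) = N(-0.63) = 0.2643
C = 41·0.3121 − 45·0.9871·0.2643 = 12.7961 − 11.7401 = 1.0560

£1.06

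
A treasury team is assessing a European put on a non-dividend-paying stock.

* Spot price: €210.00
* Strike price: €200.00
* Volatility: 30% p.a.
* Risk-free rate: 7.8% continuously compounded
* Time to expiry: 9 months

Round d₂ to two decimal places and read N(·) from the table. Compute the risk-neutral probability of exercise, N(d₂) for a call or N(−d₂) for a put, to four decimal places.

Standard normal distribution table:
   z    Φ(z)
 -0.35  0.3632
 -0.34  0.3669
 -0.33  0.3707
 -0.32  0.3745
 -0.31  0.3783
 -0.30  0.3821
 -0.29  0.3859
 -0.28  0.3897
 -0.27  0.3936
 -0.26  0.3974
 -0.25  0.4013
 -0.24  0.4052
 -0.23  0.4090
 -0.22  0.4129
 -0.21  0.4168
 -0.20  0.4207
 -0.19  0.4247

T = 0.75;  σ√T = 0.2598
ln(S/K) + (r + σ²/2)T = ln(210/200) + (0.078 + 0.3²/2)·0.75 = 0.0488 + 0.0922 = 0.1410
d₁ = 0.1410 / 0.2598 = 0.5429 which rounds to 0.54
d₂ = d₁ − σ√T = 0.5429 − 0.2598 = 0.2831 which rounds to 0.28
Pr(exercise) under Q = N(−d₂) = N(-0.28) = 0.3897

0.3897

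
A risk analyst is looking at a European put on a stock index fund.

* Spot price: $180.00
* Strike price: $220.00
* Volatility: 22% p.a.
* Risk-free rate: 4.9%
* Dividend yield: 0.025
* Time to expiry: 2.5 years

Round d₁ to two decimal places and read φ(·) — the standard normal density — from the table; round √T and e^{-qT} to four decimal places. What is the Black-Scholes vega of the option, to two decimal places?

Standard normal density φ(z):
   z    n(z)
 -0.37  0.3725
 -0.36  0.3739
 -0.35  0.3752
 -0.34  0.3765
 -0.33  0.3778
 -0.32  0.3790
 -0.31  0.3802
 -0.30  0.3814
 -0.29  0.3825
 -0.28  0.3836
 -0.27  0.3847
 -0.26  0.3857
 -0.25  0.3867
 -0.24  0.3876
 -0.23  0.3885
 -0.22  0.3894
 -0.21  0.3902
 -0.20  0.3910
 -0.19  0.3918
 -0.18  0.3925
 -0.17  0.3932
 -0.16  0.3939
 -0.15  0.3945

103.87

σ√T = 0.22·√2.5 = 0.3479
d₁ = [ln(180/220) + (0.049 − 0.025 + ½·0.22²)·2.5] / (σ√T) = (-0.2007 + 0.1205) / 0.3479 = -0.2305 ≈ -0.23
√T = √2.5 = 1.5811
φ(d₁) = φ(-0.23) = 0.3885
exp(−qT) = exp(−0.025·2.5) = 0.9394
vega = S·exp(−qT)·φ(d₁)·√T = 180·0.9394·0.3885·1.5811 = 103.8660
(Call and put vega coincide under Black-Scholes.)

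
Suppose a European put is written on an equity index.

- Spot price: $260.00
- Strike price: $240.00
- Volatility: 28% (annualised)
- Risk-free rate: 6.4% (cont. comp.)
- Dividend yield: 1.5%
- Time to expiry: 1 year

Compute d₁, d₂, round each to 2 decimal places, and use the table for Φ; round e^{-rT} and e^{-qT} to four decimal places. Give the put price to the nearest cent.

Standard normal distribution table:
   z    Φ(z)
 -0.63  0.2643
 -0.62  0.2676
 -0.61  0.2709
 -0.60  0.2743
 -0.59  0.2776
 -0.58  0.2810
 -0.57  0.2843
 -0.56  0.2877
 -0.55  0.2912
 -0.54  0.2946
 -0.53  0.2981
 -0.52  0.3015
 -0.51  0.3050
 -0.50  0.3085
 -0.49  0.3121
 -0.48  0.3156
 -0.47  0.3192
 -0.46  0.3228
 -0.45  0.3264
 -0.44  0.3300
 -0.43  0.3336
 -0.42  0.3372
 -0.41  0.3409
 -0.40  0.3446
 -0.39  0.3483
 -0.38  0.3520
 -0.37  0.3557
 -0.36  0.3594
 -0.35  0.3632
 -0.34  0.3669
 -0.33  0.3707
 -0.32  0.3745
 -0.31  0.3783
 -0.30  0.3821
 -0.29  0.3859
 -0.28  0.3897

$14.05

σ√T = 0.28 × 1.0000 = 0.2800
ln(S/K) + (r − q + σ²/2)T = ln(260/240) + (0.064 − 0.015 + 0.28²/2)·1 = 0.0800 + 0.0882 = 0.1682
d₁ = 0.1682 / 0.2800 = 0.6009 ≈ 0.60
d₂ = d₁ − σ√T = 0.6009 − 0.2800 = 0.3209 ≈ 0.32
e^(−qT) = e^(−0.015·1) = 0.9851;  e^(−rT) = e^(−0.064·1) = 0.9380
P = 240·0.9380·N(-0.32) − 260·0.9851·N(-0.60) = 240·0.9380·0.3745 − 260·0.9851·0.2743 = 84.3074 − 70.2554 = 14.0521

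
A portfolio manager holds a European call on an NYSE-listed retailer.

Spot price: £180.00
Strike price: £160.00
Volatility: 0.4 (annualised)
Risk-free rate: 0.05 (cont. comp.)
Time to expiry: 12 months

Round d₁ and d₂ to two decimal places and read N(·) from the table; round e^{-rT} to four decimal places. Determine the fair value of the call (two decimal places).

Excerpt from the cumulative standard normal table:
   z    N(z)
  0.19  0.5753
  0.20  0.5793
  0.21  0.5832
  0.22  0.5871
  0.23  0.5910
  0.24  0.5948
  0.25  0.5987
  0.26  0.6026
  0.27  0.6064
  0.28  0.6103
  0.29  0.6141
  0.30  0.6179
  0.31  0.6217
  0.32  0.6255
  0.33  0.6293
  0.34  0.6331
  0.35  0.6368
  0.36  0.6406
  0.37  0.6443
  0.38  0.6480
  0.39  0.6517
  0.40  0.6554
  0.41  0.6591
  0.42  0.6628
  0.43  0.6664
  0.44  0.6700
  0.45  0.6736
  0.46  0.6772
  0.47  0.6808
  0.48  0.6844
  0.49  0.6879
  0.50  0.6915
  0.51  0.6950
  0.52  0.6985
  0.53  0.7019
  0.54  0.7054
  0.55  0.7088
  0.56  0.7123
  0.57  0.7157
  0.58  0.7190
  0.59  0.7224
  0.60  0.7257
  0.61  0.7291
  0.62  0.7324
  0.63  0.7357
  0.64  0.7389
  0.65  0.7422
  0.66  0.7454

σ√T = 0.4 × 1.0000 = 0.4000
d₁ = [ln(180/160) + (0.05 + ½·0.4²)·1] / (σ√T) = (0.1178 + 0.1300) / 0.4000 = 0.6195 ≈ 0.62
d₂ = 0.6195 − 0.4000 = 0.2195 ≈ 0.22
e^(−rT) = e^(−0.05·1) = 0.9512
N(d₁) = N(0.62) = 0.7324;  N(d₂) = N(0.22) = 0.5871
C = 180·0.7324 − 160·0.9512·0.5871 = 131.8320 − 89.3519 = 42.4801

£42.48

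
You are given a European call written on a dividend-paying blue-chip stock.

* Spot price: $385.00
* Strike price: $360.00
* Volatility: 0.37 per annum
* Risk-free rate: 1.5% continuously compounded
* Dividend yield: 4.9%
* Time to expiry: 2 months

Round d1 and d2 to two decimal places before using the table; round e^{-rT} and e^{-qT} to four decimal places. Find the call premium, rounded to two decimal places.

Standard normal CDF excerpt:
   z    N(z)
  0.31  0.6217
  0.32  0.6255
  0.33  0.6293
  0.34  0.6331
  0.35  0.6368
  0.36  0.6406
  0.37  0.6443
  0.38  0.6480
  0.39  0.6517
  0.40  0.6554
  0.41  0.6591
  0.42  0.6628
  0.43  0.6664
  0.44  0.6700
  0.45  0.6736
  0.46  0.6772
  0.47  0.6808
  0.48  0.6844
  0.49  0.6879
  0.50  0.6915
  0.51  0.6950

T = 0.1667;  σ√T = 0.1511
ln(S/K) + (r − q + σ²/2)T = ln(385/360) + (0.015 − 0.049 + 0.37²/2)·0.1667 = 0.0671 + 0.0057 = 0.0729
d₁ = 0.0729 / 0.1511 = 0.4825 which rounds to 0.48
d₂ = d₁ − σ√T = 0.4825 − 0.1511 = 0.3314 which rounds to 0.33
exp(−qT) = exp(−0.049·0.1667) = 0.9919;  exp(−rT) = exp(−0.015·0.1667) = 0.9975
N(d₁) = N(0.48) = 0.6844;  N(d₂) = N(0.33) = 0.6293
C = 385·0.9919·0.6844 − 360·0.9975·0.6293 = 261.3597 − 225.9816 = 35.3781

$35.38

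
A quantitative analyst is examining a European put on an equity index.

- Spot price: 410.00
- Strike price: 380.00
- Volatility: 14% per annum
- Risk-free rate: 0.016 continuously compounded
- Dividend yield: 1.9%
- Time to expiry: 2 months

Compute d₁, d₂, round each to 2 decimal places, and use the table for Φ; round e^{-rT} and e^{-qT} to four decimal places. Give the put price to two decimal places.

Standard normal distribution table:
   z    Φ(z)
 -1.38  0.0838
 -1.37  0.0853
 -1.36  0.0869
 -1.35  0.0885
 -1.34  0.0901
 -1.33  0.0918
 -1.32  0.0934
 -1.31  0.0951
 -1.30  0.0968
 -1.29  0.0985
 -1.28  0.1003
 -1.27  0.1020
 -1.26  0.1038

σ√T = 0.14 × 0.4082 = 0.0572
d₁ = [ln(410/380) + (0.016 − 0.019 + 0.14²/2)·0.1667] / 0.0572 = [0.0760 + 0.0011] / 0.0572 = 1.3493 → 1.35
d₂ = d₁ − σ√T = 1.3493 − 0.0572 = 1.2922 → 1.29
exp(−qT) = exp(−0.019·0.1667) = 0.9968;  exp(−rT) = exp(−0.016·0.1667) = 0.9973
N(−d₂) = N(-1.29) = 0.0985;  N(−d₁) = N(-1.35) = 0.0885
P = 380·0.9973·0.0985 − 410·0.9968·0.0885 = 37.3289 − 36.1689 = 1.1601

1.16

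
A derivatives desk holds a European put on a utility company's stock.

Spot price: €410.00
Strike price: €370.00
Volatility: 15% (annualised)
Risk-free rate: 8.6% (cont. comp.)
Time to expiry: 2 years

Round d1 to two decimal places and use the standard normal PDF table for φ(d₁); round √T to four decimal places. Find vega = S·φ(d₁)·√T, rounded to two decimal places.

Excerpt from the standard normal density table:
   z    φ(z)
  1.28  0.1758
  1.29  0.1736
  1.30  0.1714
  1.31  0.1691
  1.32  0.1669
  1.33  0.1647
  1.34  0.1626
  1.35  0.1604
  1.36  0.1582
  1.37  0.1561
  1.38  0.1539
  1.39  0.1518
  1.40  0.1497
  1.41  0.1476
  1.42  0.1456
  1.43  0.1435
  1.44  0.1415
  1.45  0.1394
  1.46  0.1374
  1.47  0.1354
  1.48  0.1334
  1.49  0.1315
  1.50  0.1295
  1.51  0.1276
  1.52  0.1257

86.80

σ√T = 0.15·√2 = 0.2121
d₁ = [ln(410/370) + (0.086 + 0.15²/2)·2] / 0.2121 = [0.1027 + 0.1945] / 0.2121 = 1.4008 ⇒ 1.40
√T = √2 = 1.4142
φ(d₁) = φ(1.40) = 0.1497
vega = S·φ(d₁)·√T = 410·0.1497·1.4142 = 86.7994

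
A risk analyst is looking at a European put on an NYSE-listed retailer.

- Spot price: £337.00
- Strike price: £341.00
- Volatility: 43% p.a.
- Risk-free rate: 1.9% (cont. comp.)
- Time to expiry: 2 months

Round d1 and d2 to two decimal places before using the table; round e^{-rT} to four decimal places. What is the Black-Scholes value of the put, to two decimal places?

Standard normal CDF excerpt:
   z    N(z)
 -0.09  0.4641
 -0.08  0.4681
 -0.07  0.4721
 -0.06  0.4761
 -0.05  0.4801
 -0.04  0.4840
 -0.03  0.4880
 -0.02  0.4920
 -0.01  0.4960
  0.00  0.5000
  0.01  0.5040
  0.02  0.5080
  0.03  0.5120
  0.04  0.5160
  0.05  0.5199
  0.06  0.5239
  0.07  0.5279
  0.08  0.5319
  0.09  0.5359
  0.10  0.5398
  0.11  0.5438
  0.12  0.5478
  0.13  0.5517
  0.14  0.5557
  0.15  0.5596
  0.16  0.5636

£25.78

σ√T = 0.43 × 0.4082 = 0.1755
d₁ = [ln(337/341) + (0.019 + ½·0.43²)·0.1667] / (σ√T) = (-0.0118 + 0.0186) / 0.1755 = 0.0386 ≈ 0.04
d₂ = 0.0386 − 0.1755 = -0.1370 ≈ -0.14
e^(−rT) = e^(−0.019·0.1667) = 0.9968
P = 341·0.9968·N(0.14) − 337·N(-0.04) = 341·0.9968·0.5557 − 337·0.4840 = 188.8873 − 163.1080 = 25.7793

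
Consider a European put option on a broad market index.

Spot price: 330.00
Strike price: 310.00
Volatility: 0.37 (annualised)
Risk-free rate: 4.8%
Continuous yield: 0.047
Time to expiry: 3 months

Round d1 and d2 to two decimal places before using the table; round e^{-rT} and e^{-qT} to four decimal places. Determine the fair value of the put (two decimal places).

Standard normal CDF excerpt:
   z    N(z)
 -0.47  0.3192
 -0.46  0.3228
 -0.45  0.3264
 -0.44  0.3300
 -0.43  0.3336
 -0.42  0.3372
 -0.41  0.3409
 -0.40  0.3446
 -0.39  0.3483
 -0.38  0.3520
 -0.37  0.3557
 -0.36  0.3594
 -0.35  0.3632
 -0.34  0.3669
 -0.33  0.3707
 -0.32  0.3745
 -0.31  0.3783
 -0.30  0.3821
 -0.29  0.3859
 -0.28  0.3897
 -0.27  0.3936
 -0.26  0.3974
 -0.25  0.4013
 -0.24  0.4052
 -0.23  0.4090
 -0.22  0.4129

14.12

σ√T = 0.37 × 0.5000 = 0.1850
d₁ = [ln(330/310) + (0.048 − 0.047 + 0.37²/2)·0.25] / 0.1850 = [0.0625 + 0.0174] / 0.1850 = 0.4318 which rounds to 0.43
d₂ = d₁ − σ√T = 0.4318 − 0.1850 = 0.2468 which rounds to 0.25
e^(−qT) = e^(−0.047·0.25) = 0.9883;  e^(−rT) = e^(−0.048·0.25) = 0.9881
P = 310·0.9881·N(-0.25) − 330·0.9883·N(-0.43) = 310·0.9881·0.4013 − 330·0.9883·0.3336 = 122.9226 − 108.8000 = 14.1226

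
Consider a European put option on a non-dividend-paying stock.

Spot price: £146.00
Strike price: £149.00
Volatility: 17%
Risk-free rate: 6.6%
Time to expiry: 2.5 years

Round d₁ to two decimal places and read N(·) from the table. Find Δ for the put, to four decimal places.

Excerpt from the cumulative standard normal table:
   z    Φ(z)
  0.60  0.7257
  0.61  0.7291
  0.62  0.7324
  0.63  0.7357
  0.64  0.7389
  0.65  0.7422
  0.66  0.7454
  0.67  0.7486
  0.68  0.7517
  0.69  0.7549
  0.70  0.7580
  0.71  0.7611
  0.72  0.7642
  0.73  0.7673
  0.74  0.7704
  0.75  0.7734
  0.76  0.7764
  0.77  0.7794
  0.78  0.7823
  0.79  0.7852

T = 2.5;  σ√T = 0.2688
d₁ = [ln(146/149) + (0.066 + 0.17²/2)·2.5] / 0.2688 = [-0.0203 + 0.2011] / 0.2688 = 0.6726 ⇒ 0.67
N(d₁) = N(0.67) = 0.7486
Δ_put = N(d₁) − 1 = 0.7486 − 1 = -0.2514

-0.2514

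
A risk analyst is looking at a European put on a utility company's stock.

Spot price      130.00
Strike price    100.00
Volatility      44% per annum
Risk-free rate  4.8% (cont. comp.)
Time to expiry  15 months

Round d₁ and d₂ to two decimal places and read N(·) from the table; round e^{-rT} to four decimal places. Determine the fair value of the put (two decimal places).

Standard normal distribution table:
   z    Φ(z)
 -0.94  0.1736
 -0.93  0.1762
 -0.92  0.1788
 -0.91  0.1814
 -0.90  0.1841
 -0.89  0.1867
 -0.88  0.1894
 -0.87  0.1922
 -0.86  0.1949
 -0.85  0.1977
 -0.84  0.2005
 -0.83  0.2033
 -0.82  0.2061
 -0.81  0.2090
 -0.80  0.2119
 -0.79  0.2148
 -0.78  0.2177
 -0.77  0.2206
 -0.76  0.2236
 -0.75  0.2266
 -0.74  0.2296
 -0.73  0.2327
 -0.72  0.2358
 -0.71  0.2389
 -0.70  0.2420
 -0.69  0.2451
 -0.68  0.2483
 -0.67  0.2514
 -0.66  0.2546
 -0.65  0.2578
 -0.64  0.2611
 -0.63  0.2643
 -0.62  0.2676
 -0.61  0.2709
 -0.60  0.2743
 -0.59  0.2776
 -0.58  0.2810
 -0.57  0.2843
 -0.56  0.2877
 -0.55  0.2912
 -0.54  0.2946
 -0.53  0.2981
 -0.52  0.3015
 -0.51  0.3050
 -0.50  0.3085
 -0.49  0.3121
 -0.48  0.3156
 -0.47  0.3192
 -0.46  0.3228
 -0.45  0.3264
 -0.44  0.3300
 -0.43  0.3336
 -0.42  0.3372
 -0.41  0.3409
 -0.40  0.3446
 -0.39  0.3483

σ√T = 0.44 × 1.1180 = 0.4919
d₁ = [ln(130/100) + (0.048 + ½·0.44²)·1.25] / (σ√T) = (0.2624 + 0.1810) / 0.4919 = 0.9013 ⇒ 0.90
d₂ = 0.9013 − 0.4919 = 0.4093 ⇒ 0.41
exp(−rT) = exp(−0.048·1.25) = 0.9418
P = 100·0.9418·N(-0.41) − 130·N(-0.90) = 100·0.9418·0.3409 − 130·0.1841 = 32.1060 − 23.9330 = 8.1730

8.17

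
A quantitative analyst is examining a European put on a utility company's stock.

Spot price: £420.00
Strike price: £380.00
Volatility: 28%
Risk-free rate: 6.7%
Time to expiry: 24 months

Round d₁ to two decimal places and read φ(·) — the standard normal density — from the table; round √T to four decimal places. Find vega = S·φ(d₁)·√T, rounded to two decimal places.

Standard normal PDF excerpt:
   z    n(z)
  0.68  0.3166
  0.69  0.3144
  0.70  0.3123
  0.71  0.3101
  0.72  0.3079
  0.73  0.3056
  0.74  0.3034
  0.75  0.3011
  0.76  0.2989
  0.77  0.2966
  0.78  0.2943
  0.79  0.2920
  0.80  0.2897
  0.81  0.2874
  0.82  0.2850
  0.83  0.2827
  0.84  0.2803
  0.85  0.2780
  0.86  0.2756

T = 2;  σ√T = 0.3960
d₁ = [ln(420/380) + (0.067 + ½·0.28²)·2] / (σ√T) = (0.1001 + 0.2124) / 0.3960 = 0.7891 ≈ 0.79
√T = √2 = 1.4142
φ(d₁) = φ(0.79) = 0.2920
vega = S·φ(d₁)·√T = 420·0.2920·1.4142 = 173.4375

173.44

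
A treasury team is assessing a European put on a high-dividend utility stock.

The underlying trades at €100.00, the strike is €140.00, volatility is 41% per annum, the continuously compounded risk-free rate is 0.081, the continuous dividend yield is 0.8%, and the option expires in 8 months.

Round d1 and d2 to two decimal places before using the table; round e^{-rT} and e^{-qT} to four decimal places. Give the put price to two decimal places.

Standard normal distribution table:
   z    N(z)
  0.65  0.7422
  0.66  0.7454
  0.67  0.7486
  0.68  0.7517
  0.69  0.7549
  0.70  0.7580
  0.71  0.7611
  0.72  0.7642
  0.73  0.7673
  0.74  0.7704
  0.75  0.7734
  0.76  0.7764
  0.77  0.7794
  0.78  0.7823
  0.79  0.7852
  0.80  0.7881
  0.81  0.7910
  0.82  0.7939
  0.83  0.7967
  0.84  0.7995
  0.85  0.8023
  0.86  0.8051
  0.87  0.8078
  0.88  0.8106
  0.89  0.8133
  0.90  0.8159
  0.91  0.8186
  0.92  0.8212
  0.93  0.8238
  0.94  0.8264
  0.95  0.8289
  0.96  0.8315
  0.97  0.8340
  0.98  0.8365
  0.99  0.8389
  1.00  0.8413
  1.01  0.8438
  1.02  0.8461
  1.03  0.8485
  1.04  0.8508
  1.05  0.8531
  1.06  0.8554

€37.45

σ√T = 0.41 × 0.8165 = 0.3348
d₁ = [ln(100/140) + (0.081 − 0.008 + 0.41²/2)·0.6667] / 0.3348 = [-0.3365 + 0.1047] / 0.3348 = -0.6923 ≈ -0.69
d₂ = d₁ − σ√T = -0.6923 − 0.3348 = -1.0271 ≈ -1.03
exp(−qT) = exp(−0.008·0.6667) = 0.9947;  exp(−rT) = exp(−0.081·0.6667) = 0.9474
N(−d₂) = N(1.03) = 0.8485;  N(−d₁) = N(0.69) = 0.7549
P = 140·0.9474·0.8485 − 100·0.9947·0.7549 = 112.5416 − 75.0899 = 37.4517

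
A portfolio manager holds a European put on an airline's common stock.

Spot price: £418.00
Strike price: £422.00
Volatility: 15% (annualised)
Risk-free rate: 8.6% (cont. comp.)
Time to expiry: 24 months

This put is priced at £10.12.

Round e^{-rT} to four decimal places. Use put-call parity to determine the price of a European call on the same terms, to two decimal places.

£72.80

exp(−rT) = exp(−0.086·2) = 0.8420
Put-call parity: C − P = S − K·e^(−rT) = 418 − 422·0.8420 = 418 − 355.3240 = 62.6760
C = P + (C − P) = 10.12 + (62.6760) = 72.7960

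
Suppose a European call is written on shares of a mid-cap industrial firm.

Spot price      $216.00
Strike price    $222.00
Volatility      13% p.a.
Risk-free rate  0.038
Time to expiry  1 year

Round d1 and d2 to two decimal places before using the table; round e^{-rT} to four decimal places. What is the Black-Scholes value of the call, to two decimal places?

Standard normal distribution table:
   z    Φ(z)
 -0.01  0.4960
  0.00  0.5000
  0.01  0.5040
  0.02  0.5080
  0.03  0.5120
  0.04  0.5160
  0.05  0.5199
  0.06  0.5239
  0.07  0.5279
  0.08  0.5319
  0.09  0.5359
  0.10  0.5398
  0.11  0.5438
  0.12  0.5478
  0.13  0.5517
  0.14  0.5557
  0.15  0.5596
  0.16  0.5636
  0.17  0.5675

σ√T = 0.13·√1 = 0.1300
d₁ = [ln(216/222) + (0.038 + ½·0.13²)·1] / (σ√T) = (-0.0274 + 0.0464) / 0.1300 = 0.1465 ⇒ 0.15
d₂ = 0.1465 − 0.1300 = 0.0165 ⇒ 0.02
exp(−rT) = exp(−0.038·1) = 0.9627
N(d₁) = N(0.15) = 0.5596;  N(d₂) = N(0.02) = 0.5080
C = 216·0.5596 − 222·0.9627·0.5080 = 120.8736 − 108.5695 = 12.3041

$12.30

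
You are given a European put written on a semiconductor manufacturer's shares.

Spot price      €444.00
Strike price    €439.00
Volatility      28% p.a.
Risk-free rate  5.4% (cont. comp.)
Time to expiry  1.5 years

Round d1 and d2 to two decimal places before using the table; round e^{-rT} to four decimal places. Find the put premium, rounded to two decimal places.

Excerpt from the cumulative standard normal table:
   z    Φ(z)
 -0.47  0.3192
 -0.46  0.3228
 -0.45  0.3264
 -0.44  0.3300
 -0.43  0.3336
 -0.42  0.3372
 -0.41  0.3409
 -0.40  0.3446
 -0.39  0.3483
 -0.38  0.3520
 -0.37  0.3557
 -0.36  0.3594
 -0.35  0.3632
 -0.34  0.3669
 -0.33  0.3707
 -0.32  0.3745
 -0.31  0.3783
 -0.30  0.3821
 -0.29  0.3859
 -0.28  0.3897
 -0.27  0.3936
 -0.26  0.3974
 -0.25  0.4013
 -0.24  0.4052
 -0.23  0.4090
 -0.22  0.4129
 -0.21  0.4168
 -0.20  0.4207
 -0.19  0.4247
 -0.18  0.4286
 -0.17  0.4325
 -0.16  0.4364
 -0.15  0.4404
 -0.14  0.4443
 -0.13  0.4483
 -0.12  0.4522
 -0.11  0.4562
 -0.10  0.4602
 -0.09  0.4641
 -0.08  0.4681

σ√T = 0.28 × 1.2247 = 0.3429
d₁ = [ln(444/439) + (0.054 + 0.28²/2)·1.5] / 0.3429 = [0.0113 + 0.1398] / 0.3429 = 0.4407 which rounds to 0.44
d₂ = d₁ − σ√T = 0.4407 − 0.3429 = 0.0978 which rounds to 0.10
e^(−rT) = e^(−0.054·1.5) = 0.9222
N(−d₂) = N(-0.10) = 0.4602;  N(−d₁) = N(-0.44) = 0.3300
P = 439·0.9222·0.4602 − 444·0.3300 = 186.3100 − 146.5200 = 39.7900

€39.79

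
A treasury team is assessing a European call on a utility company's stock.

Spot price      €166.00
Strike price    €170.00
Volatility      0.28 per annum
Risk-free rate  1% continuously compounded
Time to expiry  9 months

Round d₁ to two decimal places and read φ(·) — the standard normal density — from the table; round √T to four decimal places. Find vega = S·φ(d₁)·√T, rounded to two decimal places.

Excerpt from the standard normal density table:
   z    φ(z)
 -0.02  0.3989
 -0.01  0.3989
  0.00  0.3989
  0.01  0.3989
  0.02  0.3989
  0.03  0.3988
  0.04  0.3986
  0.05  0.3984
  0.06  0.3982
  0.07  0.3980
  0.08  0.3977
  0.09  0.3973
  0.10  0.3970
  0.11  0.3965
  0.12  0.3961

57.27

σ√T = 0.28·√0.75 = 0.2425
d₁ = [ln(166/170) + (0.01 + 0.28²/2)·0.75] / 0.2425 = [-0.0238 + 0.0369] / 0.2425 = 0.0540 ⇒ 0.05
√T = √0.75 = 0.8660
φ(d₁) = φ(0.05) = 0.3984
vega = S·φ(d₁)·√T = 166·0.3984·0.8660 = 57.2724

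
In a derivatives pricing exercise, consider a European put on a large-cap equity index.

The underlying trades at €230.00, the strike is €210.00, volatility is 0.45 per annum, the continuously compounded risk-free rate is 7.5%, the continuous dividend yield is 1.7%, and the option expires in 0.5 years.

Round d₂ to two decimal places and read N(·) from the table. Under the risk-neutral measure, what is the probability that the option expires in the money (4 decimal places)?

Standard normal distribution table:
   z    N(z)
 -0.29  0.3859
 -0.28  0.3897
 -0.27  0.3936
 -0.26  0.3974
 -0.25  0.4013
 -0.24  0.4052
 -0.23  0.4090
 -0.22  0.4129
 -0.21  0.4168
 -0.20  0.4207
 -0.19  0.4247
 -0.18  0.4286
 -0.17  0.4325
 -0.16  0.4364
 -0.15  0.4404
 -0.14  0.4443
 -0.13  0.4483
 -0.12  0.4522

0.4129

σ√T = 0.45 × 0.7071 = 0.3182
d₁ = [ln(230/210) + (0.075 − 0.017 + 0.45²/2)·0.5] / 0.3182 = [0.0910 + 0.0796] / 0.3182 = 0.5361 → 0.54
d₂ = d₁ − σ√T = 0.5361 − 0.3182 = 0.2179 → 0.22
Pr(exercise) under Q = N(−d₂) = N(-0.22) = 0.4129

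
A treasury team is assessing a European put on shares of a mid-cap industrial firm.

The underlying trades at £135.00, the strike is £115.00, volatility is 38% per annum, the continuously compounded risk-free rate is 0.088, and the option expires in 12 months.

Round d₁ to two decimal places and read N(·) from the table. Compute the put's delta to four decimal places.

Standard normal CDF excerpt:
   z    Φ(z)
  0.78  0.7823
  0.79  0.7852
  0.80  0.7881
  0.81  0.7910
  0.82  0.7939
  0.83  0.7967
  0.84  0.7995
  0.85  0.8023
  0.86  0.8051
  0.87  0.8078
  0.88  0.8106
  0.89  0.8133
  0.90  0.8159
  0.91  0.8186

-0.2005

T = 1;  σ√T = 0.3800
d₁ = [ln(135/115) + (0.088 + 0.38²/2)·1] / 0.3800 = [0.1603 + 0.1602] / 0.3800 = 0.8435 ≈ 0.84
N(d₁) = N(0.84) = 0.7995
Δ_put = N(d₁) − 1 = 0.7995 − 1 = -0.2005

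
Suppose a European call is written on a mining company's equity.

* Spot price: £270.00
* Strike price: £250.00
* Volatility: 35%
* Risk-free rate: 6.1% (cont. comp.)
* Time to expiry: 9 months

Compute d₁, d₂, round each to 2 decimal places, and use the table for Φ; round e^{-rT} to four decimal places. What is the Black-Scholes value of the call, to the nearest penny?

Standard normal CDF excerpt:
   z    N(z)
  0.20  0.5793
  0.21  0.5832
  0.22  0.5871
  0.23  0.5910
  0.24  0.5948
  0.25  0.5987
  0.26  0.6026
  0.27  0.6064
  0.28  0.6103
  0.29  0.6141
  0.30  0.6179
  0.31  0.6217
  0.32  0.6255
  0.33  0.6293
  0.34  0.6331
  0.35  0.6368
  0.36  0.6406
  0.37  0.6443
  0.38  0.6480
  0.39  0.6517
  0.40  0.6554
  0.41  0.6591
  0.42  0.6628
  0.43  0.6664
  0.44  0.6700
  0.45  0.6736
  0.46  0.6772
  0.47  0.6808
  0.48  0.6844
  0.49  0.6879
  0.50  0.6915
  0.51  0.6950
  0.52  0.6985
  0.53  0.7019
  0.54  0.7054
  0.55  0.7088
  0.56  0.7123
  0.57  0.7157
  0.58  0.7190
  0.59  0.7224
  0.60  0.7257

σ√T = 0.35·√0.75 = 0.3031
d₁ = [ln(270/250) + (0.061 + 0.35²/2)·0.75] / 0.3031 = [0.0770 + 0.0917] / 0.3031 = 0.5564 ≈ 0.56
d₂ = d₁ − σ√T = 0.5564 − 0.3031 = 0.2533 ≈ 0.25
e^(−rT) = e^(−0.061·0.75) = 0.9553
N(d₁) = N(0.56) = 0.7123;  N(d₂) = N(0.25) = 0.5987
C = 270·0.7123 − 250·0.9553·0.5987 = 192.3210 − 142.9845 = 49.3365

£49.34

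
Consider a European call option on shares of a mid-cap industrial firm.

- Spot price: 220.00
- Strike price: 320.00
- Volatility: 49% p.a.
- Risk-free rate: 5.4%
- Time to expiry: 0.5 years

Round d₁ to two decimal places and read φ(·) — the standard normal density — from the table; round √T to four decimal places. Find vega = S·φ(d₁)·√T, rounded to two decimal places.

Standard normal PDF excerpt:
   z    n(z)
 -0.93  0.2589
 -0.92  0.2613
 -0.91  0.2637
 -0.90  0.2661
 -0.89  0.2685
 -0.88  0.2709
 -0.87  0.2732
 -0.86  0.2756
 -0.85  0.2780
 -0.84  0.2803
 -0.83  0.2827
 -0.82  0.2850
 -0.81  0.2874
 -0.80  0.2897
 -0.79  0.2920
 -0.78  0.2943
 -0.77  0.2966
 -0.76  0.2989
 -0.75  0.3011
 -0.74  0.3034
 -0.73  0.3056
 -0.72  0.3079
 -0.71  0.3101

T = 0.5;  σ√T = 0.3465
d₁ = [ln(220/320) + (0.054 + ½·0.49²)·0.5] / (σ√T) = (-0.3747 + 0.0870) / 0.3465 = -0.8303 → -0.83
√T = √0.5 = 0.7071
φ(d₁) = φ(-0.83) = 0.2827
vega = S·φ(d₁)·√T = 220·0.2827·0.7071 = 43.9774

43.98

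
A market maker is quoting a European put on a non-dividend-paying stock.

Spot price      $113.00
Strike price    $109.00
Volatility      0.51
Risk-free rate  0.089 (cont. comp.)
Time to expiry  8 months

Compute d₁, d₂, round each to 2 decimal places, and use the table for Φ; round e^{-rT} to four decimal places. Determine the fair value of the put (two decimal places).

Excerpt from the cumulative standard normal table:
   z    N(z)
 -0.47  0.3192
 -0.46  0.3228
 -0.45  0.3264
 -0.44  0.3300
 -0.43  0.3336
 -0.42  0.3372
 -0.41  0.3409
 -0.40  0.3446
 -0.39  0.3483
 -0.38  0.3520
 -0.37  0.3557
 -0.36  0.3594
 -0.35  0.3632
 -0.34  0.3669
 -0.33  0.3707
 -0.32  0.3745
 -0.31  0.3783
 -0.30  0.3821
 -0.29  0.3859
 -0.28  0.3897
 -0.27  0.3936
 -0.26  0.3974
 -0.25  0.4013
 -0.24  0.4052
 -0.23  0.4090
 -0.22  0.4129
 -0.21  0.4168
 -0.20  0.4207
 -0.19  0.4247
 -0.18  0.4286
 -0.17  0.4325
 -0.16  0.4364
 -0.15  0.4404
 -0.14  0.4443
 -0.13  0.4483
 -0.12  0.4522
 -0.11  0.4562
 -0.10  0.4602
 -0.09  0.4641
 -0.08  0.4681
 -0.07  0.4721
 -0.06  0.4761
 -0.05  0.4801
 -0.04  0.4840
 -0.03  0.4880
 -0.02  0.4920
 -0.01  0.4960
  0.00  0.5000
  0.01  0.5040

σ√T = 0.51·√0.6667 = 0.4164
d₁ = [ln(113/109) + (0.089 + 0.51²/2)·0.6667] / 0.4164 = [0.0360 + 0.1460] / 0.4164 = 0.4372 ⇒ 0.44
d₂ = d₁ − σ√T = 0.4372 − 0.4164 = 0.0208 ⇒ 0.02
e^(−rT) = e^(−0.089·0.6667) = 0.9424
N(−d₂) = N(-0.02) = 0.4920;  N(−d₁) = N(-0.44) = 0.3300
P = 109·0.9424·0.4920 − 113·0.3300 = 50.5390 − 37.2900 = 13.2490

$13.25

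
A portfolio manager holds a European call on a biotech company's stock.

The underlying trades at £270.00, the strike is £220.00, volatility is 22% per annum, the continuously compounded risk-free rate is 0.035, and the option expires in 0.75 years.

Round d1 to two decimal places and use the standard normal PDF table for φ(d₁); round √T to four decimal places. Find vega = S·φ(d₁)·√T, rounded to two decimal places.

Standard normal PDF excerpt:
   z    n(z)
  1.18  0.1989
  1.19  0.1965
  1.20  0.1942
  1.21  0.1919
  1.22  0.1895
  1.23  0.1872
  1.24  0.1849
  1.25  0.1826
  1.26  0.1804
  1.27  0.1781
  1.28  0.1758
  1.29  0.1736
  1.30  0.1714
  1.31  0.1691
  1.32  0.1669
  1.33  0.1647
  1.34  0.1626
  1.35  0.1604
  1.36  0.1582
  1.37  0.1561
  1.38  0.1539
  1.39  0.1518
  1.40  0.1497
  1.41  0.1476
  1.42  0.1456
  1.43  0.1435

39.54

σ√T = 0.22 × 0.8660 = 0.1905
ln(S/K) + (r + σ²/2)T = ln(270/220) + (0.035 + 0.22²/2)·0.75 = 0.2048 + 0.0444 = 0.2492
d₁ = 0.2492 / 0.1905 = 1.3079 → 1.31
√T = √0.75 = 0.8660
φ(d₁) = φ(1.31) = 0.1691
vega = S·φ(d₁)·√T = 270·0.1691·0.8660 = 39.5390
(Vega is the same for a European call and put with the same parameters.)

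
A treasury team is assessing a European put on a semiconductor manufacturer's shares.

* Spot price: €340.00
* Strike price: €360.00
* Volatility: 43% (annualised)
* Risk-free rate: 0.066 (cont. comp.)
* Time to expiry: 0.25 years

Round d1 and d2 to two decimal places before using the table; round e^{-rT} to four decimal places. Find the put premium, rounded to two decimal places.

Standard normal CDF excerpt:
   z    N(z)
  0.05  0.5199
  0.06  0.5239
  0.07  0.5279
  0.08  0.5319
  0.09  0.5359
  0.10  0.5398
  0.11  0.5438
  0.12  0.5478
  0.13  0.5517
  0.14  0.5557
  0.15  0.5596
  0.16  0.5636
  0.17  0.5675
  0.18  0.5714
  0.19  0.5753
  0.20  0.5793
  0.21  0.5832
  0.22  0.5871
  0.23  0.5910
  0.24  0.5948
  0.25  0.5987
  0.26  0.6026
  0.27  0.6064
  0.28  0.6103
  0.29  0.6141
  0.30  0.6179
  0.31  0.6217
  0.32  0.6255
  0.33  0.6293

σ√T = 0.43 × 0.5000 = 0.2150
d₁ = [ln(340/360) + (0.066 + ½·0.43²)·0.25] / (σ√T) = (-0.0572 + 0.0396) / 0.2150 = -0.0816 which rounds to -0.08
d₂ = -0.0816 − 0.2150 = -0.2966 which rounds to -0.30
exp(−rT) = exp(−0.066·0.25) = 0.9836
N(−d₂) = N(0.30) = 0.6179;  N(−d₁) = N(0.08) = 0.5319
P = 360·0.9836·0.6179 − 340·0.5319 = 218.7959 − 180.8460 = 37.9499

€37.95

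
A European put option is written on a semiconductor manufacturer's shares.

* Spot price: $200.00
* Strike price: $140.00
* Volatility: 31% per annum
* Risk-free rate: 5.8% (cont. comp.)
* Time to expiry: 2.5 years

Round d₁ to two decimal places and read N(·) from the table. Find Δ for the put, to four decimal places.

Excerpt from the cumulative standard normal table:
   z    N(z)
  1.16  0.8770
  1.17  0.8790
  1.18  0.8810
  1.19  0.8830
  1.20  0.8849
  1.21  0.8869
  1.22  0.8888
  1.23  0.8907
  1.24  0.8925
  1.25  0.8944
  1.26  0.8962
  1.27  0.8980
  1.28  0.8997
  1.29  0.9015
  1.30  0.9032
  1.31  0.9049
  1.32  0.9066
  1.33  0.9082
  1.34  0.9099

-0.1020

σ√T = 0.31·√2.5 = 0.4902
d₁ = [ln(200/140) + (0.058 + 0.31²/2)·2.5] / 0.4902 = [0.3567 + 0.2651] / 0.4902 = 1.2686 ⇒ 1.27
N(d₁) = N(1.27) = 0.8980
Δ_put = N(d₁) − 1 = 0.8980 − 1 = -0.1020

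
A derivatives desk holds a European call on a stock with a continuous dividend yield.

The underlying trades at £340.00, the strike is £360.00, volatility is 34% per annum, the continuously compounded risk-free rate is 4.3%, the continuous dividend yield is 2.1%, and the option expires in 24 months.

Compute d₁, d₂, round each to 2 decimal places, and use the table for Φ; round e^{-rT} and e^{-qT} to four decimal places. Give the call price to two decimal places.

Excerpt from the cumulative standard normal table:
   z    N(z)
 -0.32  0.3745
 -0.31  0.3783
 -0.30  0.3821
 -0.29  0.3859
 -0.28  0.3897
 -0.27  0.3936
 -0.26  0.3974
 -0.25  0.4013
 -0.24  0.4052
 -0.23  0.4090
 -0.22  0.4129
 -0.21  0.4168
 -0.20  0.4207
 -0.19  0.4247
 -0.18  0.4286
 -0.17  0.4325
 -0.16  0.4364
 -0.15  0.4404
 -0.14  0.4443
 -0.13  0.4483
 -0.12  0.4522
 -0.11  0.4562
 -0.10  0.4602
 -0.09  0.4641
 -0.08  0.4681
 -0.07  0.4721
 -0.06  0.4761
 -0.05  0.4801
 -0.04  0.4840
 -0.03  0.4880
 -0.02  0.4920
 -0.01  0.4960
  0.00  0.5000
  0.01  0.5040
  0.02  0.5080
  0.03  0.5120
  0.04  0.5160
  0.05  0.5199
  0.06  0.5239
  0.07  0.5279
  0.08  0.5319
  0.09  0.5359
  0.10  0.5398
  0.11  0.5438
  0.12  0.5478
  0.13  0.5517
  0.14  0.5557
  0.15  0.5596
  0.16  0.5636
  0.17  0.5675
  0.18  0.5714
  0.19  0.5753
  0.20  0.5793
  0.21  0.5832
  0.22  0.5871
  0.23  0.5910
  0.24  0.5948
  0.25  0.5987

£60.12

σ√T = 0.34 × 1.4142 = 0.4808
d₁ = [ln(340/360) + (0.043 − 0.021 + 0.34²/2)·2] / 0.4808 = [-0.0572 + 0.1596] / 0.4808 = 0.2131 → 0.21
d₂ = d₁ − σ√T = 0.2131 − 0.4808 = -0.2678 → -0.27
exp(−qT) = exp(−0.021·2) = 0.9589;  exp(−rT) = exp(−0.043·2) = 0.9176
N(d₁) = N(0.21) = 0.5832;  N(d₂) = N(-0.27) = 0.3936
C = 340·0.9589·0.5832 − 360·0.9176·0.3936 = 190.1384 − 130.0202 = 60.1181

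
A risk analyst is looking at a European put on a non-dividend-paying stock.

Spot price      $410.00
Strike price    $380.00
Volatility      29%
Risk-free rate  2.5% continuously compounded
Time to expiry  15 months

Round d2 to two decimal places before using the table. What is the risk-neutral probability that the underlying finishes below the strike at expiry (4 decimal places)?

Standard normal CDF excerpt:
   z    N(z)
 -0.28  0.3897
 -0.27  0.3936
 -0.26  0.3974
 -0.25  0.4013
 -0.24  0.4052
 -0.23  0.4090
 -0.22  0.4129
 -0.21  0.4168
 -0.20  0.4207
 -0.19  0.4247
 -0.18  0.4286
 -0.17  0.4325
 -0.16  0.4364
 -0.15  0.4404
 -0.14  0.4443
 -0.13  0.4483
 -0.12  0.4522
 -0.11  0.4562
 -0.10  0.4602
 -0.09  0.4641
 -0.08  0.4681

0.4325

T = 1.25;  σ√T = 0.3242
d₁ = [ln(410/380) + (0.025 + 0.29²/2)·1.25] / 0.3242 = [0.0760 + 0.0838] / 0.3242 = 0.4929 ⇒ 0.49
d₂ = d₁ − σ√T = 0.4929 − 0.3242 = 0.1686 ⇒ 0.17
Risk-neutral Pr[S_T < K] = N(−d₂) = N(-0.17) = 0.4325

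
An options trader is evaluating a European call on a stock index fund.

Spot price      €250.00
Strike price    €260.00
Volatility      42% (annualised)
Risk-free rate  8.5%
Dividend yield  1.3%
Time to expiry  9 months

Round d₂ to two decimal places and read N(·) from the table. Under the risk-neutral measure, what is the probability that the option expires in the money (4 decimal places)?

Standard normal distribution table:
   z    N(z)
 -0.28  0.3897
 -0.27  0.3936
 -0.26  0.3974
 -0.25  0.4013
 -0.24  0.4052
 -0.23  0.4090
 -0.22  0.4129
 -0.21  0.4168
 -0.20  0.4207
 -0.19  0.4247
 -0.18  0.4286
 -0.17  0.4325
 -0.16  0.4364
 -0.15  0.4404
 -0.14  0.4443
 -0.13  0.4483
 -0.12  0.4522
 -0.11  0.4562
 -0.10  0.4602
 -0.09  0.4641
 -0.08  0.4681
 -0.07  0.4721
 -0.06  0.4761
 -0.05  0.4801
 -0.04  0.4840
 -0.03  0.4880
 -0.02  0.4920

T = 0.75;  σ√T = 0.3637
d₁ = [ln(250/260) + (0.085 − 0.013 + ½·0.42²)·0.75] / (σ√T) = (-0.0392 + 0.1202) / 0.3637 = 0.2225 ⇒ 0.22
d₂ = 0.2225 − 0.3637 = -0.1412 ⇒ -0.14
Pr(exercise) under Q = N(d₂) = 0.4443

0.4443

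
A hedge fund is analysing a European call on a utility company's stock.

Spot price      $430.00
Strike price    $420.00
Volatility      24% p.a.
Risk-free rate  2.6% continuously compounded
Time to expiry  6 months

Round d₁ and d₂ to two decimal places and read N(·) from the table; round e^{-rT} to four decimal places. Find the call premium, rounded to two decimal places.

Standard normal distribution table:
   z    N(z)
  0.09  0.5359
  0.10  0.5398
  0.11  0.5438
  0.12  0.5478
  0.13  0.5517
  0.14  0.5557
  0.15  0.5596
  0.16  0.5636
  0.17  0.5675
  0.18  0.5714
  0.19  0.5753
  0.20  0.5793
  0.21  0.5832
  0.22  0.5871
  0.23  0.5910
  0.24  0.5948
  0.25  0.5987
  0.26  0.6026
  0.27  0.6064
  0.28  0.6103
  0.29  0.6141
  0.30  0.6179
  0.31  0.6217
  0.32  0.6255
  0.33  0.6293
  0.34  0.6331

$36.97

σ√T = 0.24 × 0.7071 = 0.1697
d₁ = [ln(430/420) + (0.026 + 0.24²/2)·0.5] / 0.1697 = [0.0235 + 0.0274] / 0.1697 = 0.3001 ≈ 0.30
d₂ = d₁ − σ√T = 0.3001 − 0.1697 = 0.1304 ≈ 0.13
exp(−rT) = exp(−0.026·0.5) = 0.9871
N(d₁) = N(0.30) = 0.6179;  N(d₂) = N(0.13) = 0.5517
C = 430·0.6179 − 420·0.9871·0.5517 = 265.6970 − 228.7249 = 36.9721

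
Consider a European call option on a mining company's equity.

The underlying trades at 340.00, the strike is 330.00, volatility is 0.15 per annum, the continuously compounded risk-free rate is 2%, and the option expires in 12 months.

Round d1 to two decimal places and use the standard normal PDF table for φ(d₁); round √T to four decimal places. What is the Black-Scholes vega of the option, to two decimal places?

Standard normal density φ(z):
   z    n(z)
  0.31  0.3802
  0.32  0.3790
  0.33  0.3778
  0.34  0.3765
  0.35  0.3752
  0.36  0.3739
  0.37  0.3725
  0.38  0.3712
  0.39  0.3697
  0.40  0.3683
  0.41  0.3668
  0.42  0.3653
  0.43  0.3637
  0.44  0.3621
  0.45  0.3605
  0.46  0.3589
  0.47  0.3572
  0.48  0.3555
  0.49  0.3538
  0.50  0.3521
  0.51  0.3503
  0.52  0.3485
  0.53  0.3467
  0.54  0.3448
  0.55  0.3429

σ√T = 0.15 × 1.0000 = 0.1500
d₁ = [ln(340/330) + (0.02 + ½·0.15²)·1] / (σ√T) = (0.0299 + 0.0312) / 0.1500 = 0.4074 ⇒ 0.41
√T = √1 = 1.0000
φ(d₁) = φ(0.41) = 0.3668
vega = S·φ(d₁)·√T = 340·0.3668·1.0000 = 124.7120

124.71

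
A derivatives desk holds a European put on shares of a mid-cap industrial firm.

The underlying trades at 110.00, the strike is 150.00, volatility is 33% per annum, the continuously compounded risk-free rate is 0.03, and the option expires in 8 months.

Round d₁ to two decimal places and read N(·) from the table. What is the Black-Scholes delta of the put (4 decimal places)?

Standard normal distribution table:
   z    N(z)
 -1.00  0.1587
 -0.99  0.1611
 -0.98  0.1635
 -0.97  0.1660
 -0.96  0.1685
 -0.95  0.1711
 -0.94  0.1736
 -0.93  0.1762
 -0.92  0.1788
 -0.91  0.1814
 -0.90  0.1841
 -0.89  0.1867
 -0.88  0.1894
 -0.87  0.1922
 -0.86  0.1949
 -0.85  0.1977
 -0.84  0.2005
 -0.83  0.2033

T = 0.6667;  σ√T = 0.2694
d₁ = [ln(110/150) + (0.03 + 0.33²/2)·0.6667] / 0.2694 = [-0.3102 + 0.0563] / 0.2694 = -0.9421 ≈ -0.94
N(d₁) = N(-0.94) = 0.1736
Δ_put = N(d₁) − 1 = 0.1736 − 1 = -0.8264

-0.8264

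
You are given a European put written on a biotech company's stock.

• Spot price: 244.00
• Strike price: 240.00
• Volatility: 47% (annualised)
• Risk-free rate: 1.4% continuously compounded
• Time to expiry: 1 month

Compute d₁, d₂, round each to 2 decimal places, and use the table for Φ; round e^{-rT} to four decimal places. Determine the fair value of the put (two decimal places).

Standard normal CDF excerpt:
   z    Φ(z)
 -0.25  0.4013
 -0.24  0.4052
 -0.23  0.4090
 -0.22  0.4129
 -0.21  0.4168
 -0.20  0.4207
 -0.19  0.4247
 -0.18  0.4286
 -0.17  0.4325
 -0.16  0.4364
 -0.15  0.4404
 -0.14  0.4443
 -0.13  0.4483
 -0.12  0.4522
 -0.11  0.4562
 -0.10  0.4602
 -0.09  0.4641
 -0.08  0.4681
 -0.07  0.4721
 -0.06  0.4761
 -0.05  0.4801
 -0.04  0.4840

σ√T = 0.47 × 0.2887 = 0.1357
d₁ = [ln(244/240) + (0.014 + 0.47²/2)·0.08333] / 0.1357 = [0.0165 + 0.0104] / 0.1357 = 0.1983 ≈ 0.20
d₂ = d₁ − σ√T = 0.1983 − 0.1357 = 0.0626 ≈ 0.06
exp(−rT) = exp(−0.014·0.08333) = 0.9988
P = 240·0.9988·N(-0.06) − 244·N(-0.20) = 240·0.9988·0.4761 − 244·0.4207 = 114.1269 − 102.6508 = 11.4761

11.48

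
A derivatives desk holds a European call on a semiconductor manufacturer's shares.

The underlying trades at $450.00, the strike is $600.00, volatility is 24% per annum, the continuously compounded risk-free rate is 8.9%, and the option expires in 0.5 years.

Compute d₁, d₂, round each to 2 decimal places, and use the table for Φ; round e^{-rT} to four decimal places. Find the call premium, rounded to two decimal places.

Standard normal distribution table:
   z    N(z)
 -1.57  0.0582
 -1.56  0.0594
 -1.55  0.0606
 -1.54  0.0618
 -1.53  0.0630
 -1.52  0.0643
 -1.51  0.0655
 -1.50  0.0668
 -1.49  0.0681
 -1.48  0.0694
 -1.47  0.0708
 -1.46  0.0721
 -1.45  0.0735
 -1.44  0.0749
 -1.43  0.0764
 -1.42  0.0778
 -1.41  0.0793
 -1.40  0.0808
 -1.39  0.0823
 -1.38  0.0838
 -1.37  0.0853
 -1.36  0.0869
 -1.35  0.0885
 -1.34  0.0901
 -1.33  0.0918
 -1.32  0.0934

$2.92

T = 0.5;  σ√T = 0.1697
d₁ = [ln(450/600) + (0.089 + 0.24²/2)·0.5] / 0.1697 = [-0.2877 + 0.0589] / 0.1697 = -1.3481 ⇒ -1.35
d₂ = d₁ − σ√T = -1.3481 − 0.1697 = -1.5178 ⇒ -1.52
e^(−rT) = e^(−0.089·0.5) = 0.9565
N(d₁) = N(-1.35) = 0.0885;  N(d₂) = N(-1.52) = 0.0643
C = 450·0.0885 − 600·0.9565·0.0643 = 39.8250 − 36.9018 = 2.9232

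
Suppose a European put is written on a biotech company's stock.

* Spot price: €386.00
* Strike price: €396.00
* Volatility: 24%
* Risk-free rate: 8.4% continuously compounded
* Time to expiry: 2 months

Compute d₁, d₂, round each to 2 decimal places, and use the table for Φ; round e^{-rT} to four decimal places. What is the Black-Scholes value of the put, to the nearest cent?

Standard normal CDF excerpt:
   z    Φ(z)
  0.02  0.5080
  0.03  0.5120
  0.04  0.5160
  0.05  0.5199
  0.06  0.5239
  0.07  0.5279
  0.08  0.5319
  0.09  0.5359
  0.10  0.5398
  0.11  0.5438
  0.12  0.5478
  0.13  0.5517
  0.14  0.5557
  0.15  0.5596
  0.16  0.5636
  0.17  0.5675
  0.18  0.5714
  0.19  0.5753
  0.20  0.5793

T = 0.1667;  σ√T = 0.0980
ln(S/K) + (r + σ²/2)T = ln(386/396) + (0.084 + 0.24²/2)·0.1667 = -0.0256 + 0.0188 = -0.0068
d₁ = -0.0068 / 0.0980 = -0.0692 ≈ -0.07
d₂ = d₁ − σ√T = -0.0692 − 0.0980 = -0.1671 ≈ -0.17
e^(−rT) = e^(−0.084·0.1667) = 0.9861
N(−d₂) = N(0.17) = 0.5675;  N(−d₁) = N(0.07) = 0.5279
P = 396·0.9861·0.5675 − 386·0.5279 = 221.6063 − 203.7694 = 17.8369

€17.84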